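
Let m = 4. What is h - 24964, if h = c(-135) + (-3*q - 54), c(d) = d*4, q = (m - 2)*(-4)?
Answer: -25534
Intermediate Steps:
q = -8 (q = (4 - 2)*(-4) = 2*(-4) = -8)
c(d) = 4*d
h = -570 (h = 4*(-135) + (-3*(-8) - 54) = -540 + (24 - 54) = -540 - 30 = -570)
h - 24964 = -570 - 24964 = -25534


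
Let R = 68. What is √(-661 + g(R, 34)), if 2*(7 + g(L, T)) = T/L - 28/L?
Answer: I*√772157/34 ≈ 25.845*I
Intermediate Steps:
g(L, T) = -7 - 14/L + T/(2*L) (g(L, T) = -7 + (T/L - 28/L)/2 = -7 + (-28/L + T/L)/2 = -7 + (-14/L + T/(2*L)) = -7 - 14/L + T/(2*L))
√(-661 + g(R, 34)) = √(-661 + (½)*(-28 + 34 - 14*68)/68) = √(-661 + (½)*(1/68)*(-28 + 34 - 952)) = √(-661 + (½)*(1/68)*(-946)) = √(-661 - 473/68) = √(-45421/68) = I*√772157/34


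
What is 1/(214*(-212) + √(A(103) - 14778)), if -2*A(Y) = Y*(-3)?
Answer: -90736/4116540095 - I*√58494/4116540095 ≈ -2.2042e-5 - 5.8752e-8*I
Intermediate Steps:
A(Y) = 3*Y/2 (A(Y) = -Y*(-3)/2 = -(-3)*Y/2 = 3*Y/2)
1/(214*(-212) + √(A(103) - 14778)) = 1/(214*(-212) + √((3/2)*103 - 14778)) = 1/(-45368 + √(309/2 - 14778)) = 1/(-45368 + √(-29247/2)) = 1/(-45368 + I*√58494/2)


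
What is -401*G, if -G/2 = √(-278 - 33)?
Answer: 802*I*√311 ≈ 14143.0*I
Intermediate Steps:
G = -2*I*√311 (G = -2*√(-278 - 33) = -2*I*√311 ≈ -35.27*I)
-401*G = -(-802)*I*√311 = 802*I*√311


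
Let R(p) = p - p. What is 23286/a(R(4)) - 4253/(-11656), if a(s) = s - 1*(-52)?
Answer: 67910693/151528 ≈ 448.17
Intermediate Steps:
R(p) = 0
a(s) = 52 + s (a(s) = s + 52 = 52 + s)
23286/a(R(4)) - 4253/(-11656) = 23286/(52 + 0) - 4253/(-11656) = 23286/52 - 4253*(-1/11656) = 23286*(1/52) + 4253/11656 = 11643/26 + 4253/11656 = 67910693/151528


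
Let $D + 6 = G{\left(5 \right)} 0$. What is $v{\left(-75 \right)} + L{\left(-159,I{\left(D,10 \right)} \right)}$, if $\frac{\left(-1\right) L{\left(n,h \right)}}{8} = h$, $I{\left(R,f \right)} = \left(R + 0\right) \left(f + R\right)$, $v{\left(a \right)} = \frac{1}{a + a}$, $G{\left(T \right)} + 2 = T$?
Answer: $\frac{28799}{150} \approx 191.99$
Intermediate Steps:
$G{\left(T \right)} = -2 + T$
$v{\left(a \right)} = \frac{1}{2 a}$
$D = -6$ ($D = -6 + \left(-2 + 5\right) 0 = -6 + 3 \cdot 0 = -6 + 0 = -6$)
$I{\left(R,f \right)} = R \left(R + f\right)$
$L{\left(n,h \right)} = - 8 h$
$v{\left(-75 \right)} + L{\left(-159,I{\left(D,10 \right)} \right)} = \frac{1}{2 \left(-75\right)} - 8 \left(- 6 \left(-6 + 10\right)\right) = \frac{1}{2} \left(- \frac{1}{75}\right) - 8 \left(\left(-6\right) 4\right) = - \frac{1}{150} - -192 = - \frac{1}{150} + 192 = \frac{28799}{150}$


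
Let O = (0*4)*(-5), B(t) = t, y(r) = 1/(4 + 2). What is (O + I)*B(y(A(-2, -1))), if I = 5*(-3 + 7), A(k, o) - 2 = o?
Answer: 10/3 ≈ 3.3333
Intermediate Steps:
A(k, o) = 2 + o
y(r) = ⅙ (y(r) = 1/6 = ⅙)
I = 20 (I = 5*4 = 20)
O = 0 (O = 0*(-5) = 0)
(O + I)*B(y(A(-2, -1))) = (0 + 20)*(⅙) = 20*(⅙) = 10/3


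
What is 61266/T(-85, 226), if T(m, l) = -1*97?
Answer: -61266/97 ≈ -631.61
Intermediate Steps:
T(m, l) = -97
61266/T(-85, 226) = 61266/(-97) = 61266*(-1/97) = -61266/97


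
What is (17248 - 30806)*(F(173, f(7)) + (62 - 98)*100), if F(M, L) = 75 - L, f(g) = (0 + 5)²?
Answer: 48130900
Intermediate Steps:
f(g) = 25 (f(g) = 5² = 25)
(17248 - 30806)*(F(173, f(7)) + (62 - 98)*100) = (17248 - 30806)*((75 - 1*25) + (62 - 98)*100) = -13558*((75 - 25) - 36*100) = -13558*(50 - 3600) = -13558*(-3550) = 48130900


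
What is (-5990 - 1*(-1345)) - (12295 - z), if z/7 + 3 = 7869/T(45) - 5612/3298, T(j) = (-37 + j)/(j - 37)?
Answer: 62843536/1649 ≈ 38110.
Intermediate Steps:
T(j) = 1 (T(j) = (-37 + j)/(-37 + j) = 1)
z = 90777596/1649 (z = -21 + 7*(7869/1 - 5612/3298) = -21 + 7*(7869*1 - 5612*1/3298) = -21 + 7*(7869 - 2806/1649) = -21 + 7*(12973175/1649) = -21 + 90812225/1649 = 90777596/1649 ≈ 55050.)
(-5990 - 1*(-1345)) - (12295 - z) = (-5990 - 1*(-1345)) - (12295 - 1*90777596/1649) = (-5990 + 1345) - (12295 - 90777596/1649) = -4645 - 1*(-70503141/1649) = -4645 + 70503141/1649 = 62843536/1649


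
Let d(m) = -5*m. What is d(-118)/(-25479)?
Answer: -590/25479 ≈ -0.023156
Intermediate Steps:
d(-118)/(-25479) = -5*(-118)/(-25479) = 590*(-1/25479) = -590/25479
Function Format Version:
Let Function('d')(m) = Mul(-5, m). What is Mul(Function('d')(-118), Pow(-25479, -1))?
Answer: Rational(-590, 25479) ≈ -0.023156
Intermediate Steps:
Mul(Function('d')(-118), Pow(-25479, -1)) = Mul(Mul(-5, -118), Pow(-25479, -1)) = Mul(590, Rational(-1, 25479)) = Rational(-590, 25479)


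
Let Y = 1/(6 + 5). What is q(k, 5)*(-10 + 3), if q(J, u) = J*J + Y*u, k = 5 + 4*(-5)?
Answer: -17360/11 ≈ -1578.2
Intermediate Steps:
k = -15 (k = 5 - 20 = -15)
Y = 1/11 ≈ 0.090909
q(J, u) = J² + u/11 (q(J, u) = J*J + u/11 = J² + u/11)
q(k, 5)*(-10 + 3) = ((-15)² + (1/11)*5)*(-10 + 3) = (225 + 5/11)*(-7) = (2480/11)*(-7) = -17360/11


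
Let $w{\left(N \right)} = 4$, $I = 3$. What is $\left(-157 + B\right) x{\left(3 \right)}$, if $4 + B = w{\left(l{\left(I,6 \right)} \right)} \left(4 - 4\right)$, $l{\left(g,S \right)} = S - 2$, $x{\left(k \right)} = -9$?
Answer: $1449$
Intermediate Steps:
$l{\left(g,S \right)} = -2 + S$
$B = -4$ ($B = -4 + 4 \left(4 - 4\right) = -4 + 4 \cdot 0 = -4 + 0 = -4$)
$\left(-157 + B\right) x{\left(3 \right)} = \left(-157 - 4\right) \left(-9\right) = \left(-161\right) \left(-9\right) = 1449$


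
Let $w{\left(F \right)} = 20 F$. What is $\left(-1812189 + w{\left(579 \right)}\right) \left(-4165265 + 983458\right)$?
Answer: $5729190320463$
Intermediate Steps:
$\left(-1812189 + w{\left(579 \right)}\right) \left(-4165265 + 983458\right) = \left(-1812189 + 20 \cdot 579\right) \left(-4165265 + 983458\right) = \left(-1812189 + 11580\right) \left(-3181807\right) = \left(-1800609\right) \left(-3181807\right) = 5729190320463$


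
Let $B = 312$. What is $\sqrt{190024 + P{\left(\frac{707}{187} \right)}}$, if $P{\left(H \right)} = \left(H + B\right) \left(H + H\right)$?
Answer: $\frac{\sqrt{6728447370}}{187} \approx 438.65$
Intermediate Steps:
$P{\left(H \right)} = 2 H \left(312 + H\right)$ ($P{\left(H \right)} = \left(H + 312\right) \left(H + H\right) = \left(312 + H\right) 2 H = 2 H \left(312 + H\right)$)
$\sqrt{190024 + P{\left(\frac{707}{187} \right)}} = \sqrt{190024 + 2 \cdot \frac{707}{187} \left(312 + \frac{707}{187}\right)} = \sqrt{190024 + 2 \cdot \frac{707}{187} \cdot \frac{59051}{187}} = \sqrt{190024 + \frac{83498114}{34969}} = \sqrt{\frac{6728447370}{34969}} = \frac{\sqrt{6728447370}}{187}$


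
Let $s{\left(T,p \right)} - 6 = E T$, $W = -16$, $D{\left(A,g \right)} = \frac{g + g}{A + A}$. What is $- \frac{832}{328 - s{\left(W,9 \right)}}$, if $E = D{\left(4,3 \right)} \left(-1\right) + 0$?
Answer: $- \frac{416}{155} \approx -2.6839$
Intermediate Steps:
$D{\left(A,g \right)} = \frac{g}{A}$ ($D{\left(A,g \right)} = \frac{2 g}{2 A} = 2 g \frac{1}{2 A} = \frac{g}{A}$)
$E = - \frac{3}{4}$ ($E = \frac{3}{4} \left(-1\right) + 0 = - \frac{3}{4} + 0 = - \frac{3}{4} \approx -0.75$)
$s{\left(T,p \right)} = 6 - \frac{3 T}{4}$
$- \frac{832}{328 - s{\left(W,9 \right)}} = - \frac{832}{328 - \left(6 - -12\right)} = - \frac{832}{328 - \left(6 + 12\right)} = - \frac{832}{328 - 18} = - \frac{832}{310} = \left(-832\right) \frac{1}{310} = - \frac{416}{155}$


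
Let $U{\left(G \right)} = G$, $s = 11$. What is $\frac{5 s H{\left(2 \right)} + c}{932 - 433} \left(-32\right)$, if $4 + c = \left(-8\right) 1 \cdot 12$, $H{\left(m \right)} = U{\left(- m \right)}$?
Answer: $\frac{6720}{499} \approx 13.467$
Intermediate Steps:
$H{\left(m \right)} = - m$
$c = -100$ ($c = -4 + \left(-8\right) 1 \cdot 12 = -4 - 96 = -100$)
$\frac{5 s H{\left(2 \right)} + c}{932 - 433} \left(-32\right) = \frac{5 \cdot 11 \left(\left(-1\right) 2\right) - 100}{932 - 433} \left(-32\right) = \frac{55 \left(-2\right) - 100}{499} \left(-32\right) = \left(-110 - 100\right) \frac{1}{499} \left(-32\right) = \left(-210\right) \frac{1}{499} \left(-32\right) = \left(- \frac{210}{499}\right) \left(-32\right) = \frac{6720}{499}$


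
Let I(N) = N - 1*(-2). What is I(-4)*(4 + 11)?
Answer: -30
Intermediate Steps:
I(N) = 2 + N (I(N) = N + 2 = 2 + N)
I(-4)*(4 + 11) = (2 - 4)*(4 + 11) = -2*15 = -30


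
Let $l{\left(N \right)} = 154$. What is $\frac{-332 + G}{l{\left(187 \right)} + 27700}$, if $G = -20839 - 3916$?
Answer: $- \frac{25087}{27854} \approx -0.90066$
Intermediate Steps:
$G = -24755$ ($G = -20839 - 3916 = -24755$)
$\frac{-332 + G}{l{\left(187 \right)} + 27700} = \frac{-332 - 24755}{154 + 27700} = - \frac{25087}{27854}$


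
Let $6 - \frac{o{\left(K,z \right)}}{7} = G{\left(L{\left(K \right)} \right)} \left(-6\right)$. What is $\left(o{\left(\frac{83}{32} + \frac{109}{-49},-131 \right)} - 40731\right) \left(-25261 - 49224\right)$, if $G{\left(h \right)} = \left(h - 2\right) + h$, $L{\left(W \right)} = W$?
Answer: $\frac{169941326235}{56} \approx 3.0347 \cdot 10^{9}$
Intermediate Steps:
$G{\left(h \right)} = -2 + 2 h$ ($G{\left(h \right)} = \left(-2 + h\right) + h = -2 + 2 h$)
$o{\left(K,z \right)} = -42 + 84 K$ ($o{\left(K,z \right)} = 42 - 7 \left(-2 + 2 K\right) \left(-6\right) = 42 - 7 \left(12 - 12 K\right) = 42 + \left(-84 + 84 K\right) = -42 + 84 K$)
$\left(o{\left(\frac{83}{32} + \frac{109}{-49},-131 \right)} - 40731\right) \left(-25261 - 49224\right) = \left(\left(-42 + 84 \left(\frac{83}{32} + \frac{109}{-49}\right)\right) - 40731\right) \left(-25261 - 49224\right) = \left(\left(-42 + 84 \left(83 \cdot \frac{1}{32} + 109 \left(- \frac{1}{49}\right)\right)\right) - 40731\right) \left(-74485\right) = \left(\left(-42 + 84 \left(\frac{83}{32} - \frac{109}{49}\right)\right) - 40731\right) \left(-74485\right) = \left(\left(-42 + 84 \cdot \frac{579}{1568}\right) - 40731\right) \left(-74485\right) = \left(\left(-42 + \frac{1737}{56}\right) - 40731\right) \left(-74485\right) = \left(- \frac{615}{56} - 40731\right) \left(-74485\right) = \left(- \frac{2281551}{56}\right) \left(-74485\right) = \frac{169941326235}{56}$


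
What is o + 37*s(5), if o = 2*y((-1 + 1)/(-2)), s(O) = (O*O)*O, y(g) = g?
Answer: 4625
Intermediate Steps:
s(O) = O³ (s(O) = O²*O = O³)
o = 0 (o = 2*((-1 + 1)/(-2)) = 2*(0*(-½)) = 2*0 = 0)
o + 37*s(5) = 0 + 37*5³ = 0 + 37*125 = 0 + 4625 = 4625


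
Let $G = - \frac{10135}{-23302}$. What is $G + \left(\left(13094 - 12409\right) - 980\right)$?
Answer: $- \frac{6863955}{23302} \approx -294.56$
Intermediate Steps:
$G = \frac{10135}{23302}$ ($G = \left(-10135\right) \left(- \frac{1}{23302}\right) = \frac{10135}{23302} \approx 0.43494$)
$G + \left(\left(13094 - 12409\right) - 980\right) = \frac{10135}{23302} + \left(\left(13094 - 12409\right) - 980\right) = \frac{10135}{23302} + \left(685 - 980\right) = \frac{10135}{23302} - 295 = - \frac{6863955}{23302}$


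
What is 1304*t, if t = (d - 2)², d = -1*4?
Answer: 46944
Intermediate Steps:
d = -4
t = 36 (t = (-4 - 2)² = (-6)² = 36)
1304*t = 1304*36 = 46944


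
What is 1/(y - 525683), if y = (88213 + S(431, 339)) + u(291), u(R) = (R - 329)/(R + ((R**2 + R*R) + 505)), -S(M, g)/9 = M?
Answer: -85079/37549531590 ≈ -2.2658e-6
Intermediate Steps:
S(M, g) = -9*M
u(R) = (-329 + R)/(505 + R + 2*R**2) (u(R) = (-329 + R)/(R + ((R**2 + R**2) + 505)) = (-329 + R)/(R + (2*R**2 + 505)) = (-329 + R)/(R + (505 + 2*R**2)) = (-329 + R)/(505 + R + 2*R**2))
y = 7175052367/85079 (y = (88213 - 9*431) + (-329 + 291)/(505 + 291 + 2*291**2) = (88213 - 3879) - 38/(505 + 291 + 2*84681) = 84334 - 38/(505 + 291 + 169362) = 84334 - 38/170158 = 84334 + (1/170158)*(-38) = 84334 - 19/85079 = 7175052367/85079 ≈ 84334.)
1/(y - 525683) = 1/(7175052367/85079 - 525683) = 1/(-37549531590/85079) = -85079/37549531590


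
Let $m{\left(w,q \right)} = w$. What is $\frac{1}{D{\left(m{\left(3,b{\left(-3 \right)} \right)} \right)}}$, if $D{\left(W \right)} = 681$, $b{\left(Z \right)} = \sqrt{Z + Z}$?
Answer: $\frac{1}{681} \approx 0.0014684$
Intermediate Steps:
$b{\left(Z \right)} = \sqrt{2} \sqrt{Z}$ ($b{\left(Z \right)} = \sqrt{2 Z} = \sqrt{2} \sqrt{Z}$)
$\frac{1}{D{\left(m{\left(3,b{\left(-3 \right)} \right)} \right)}} = \frac{1}{681}$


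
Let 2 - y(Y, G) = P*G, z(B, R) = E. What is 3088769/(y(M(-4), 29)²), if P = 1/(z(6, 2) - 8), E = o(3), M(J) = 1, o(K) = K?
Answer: 77219225/1521 ≈ 50769.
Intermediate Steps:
E = 3
z(B, R) = 3
P = -⅕ (P = 1/(3 - 8) = 1/(-5) = -⅕ ≈ -0.20000)
y(Y, G) = 2 + G/5 (y(Y, G) = 2 - (-1)*G/5 = 2 + G/5)
3088769/(y(M(-4), 29)²) = 3088769/((2 + (⅕)*29)²) = 3088769/((2 + 29/5)²) = 3088769/((39/5)²) = 3088769/(1521/25) = 3088769*(25/1521) = 77219225/1521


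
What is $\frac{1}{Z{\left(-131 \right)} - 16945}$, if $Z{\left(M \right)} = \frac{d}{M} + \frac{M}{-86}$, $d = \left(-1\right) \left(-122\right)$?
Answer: $- \frac{11266}{190895701} \approx -5.9017 \cdot 10^{-5}$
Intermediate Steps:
$d = 122$
$Z{\left(M \right)} = \frac{122}{M} - \frac{M}{86}$ ($Z{\left(M \right)} = \frac{122}{M} + \frac{M}{-86} = \frac{122}{M} + M \left(- \frac{1}{86}\right) = \frac{122}{M} - \frac{M}{86}$)
$\frac{1}{Z{\left(-131 \right)} - 16945} = \frac{1}{\left(\frac{122}{-131} - - \frac{131}{86}\right) - 16945} = \frac{1}{\left(122 \left(- \frac{1}{131}\right) + \frac{131}{86}\right) - 16945} = \frac{1}{\left(- \frac{122}{131} + \frac{131}{86}\right) - 16945} = \frac{1}{\frac{6669}{11266} - 16945} = \frac{1}{- \frac{190895701}{11266}} = - \frac{11266}{190895701}$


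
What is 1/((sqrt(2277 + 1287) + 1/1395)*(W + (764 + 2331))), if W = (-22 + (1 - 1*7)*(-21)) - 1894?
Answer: -31/201133359871 + 778410*sqrt(11)/201133359871 ≈ 1.2836e-5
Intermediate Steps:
W = -1790 (W = (-22 + (1 - 7)*(-21)) - 1894 = (-22 - 6*(-21)) - 1894 = (-22 + 126) - 1894 = 104 - 1894 = -1790)
1/((sqrt(2277 + 1287) + 1/1395)*(W + (764 + 2331))) = 1/((sqrt(2277 + 1287) + 1/1395)*(-1790 + (764 + 2331))) = 1/((sqrt(3564) + 1/1395)*(-1790 + 3095)) = 1/((18*sqrt(11) + 1/1395)*1305) = 1/((1/1395 + 18*sqrt(11))*1305) = 1/(29/31 + 23490*sqrt(11))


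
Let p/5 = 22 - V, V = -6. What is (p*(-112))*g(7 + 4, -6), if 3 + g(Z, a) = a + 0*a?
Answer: 141120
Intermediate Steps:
p = 140 (p = 5*(22 - 1*(-6)) = 5*(22 + 6) = 5*28 = 140)
g(Z, a) = -3 + a (g(Z, a) = -3 + (a + 0*a) = -3 + (a + 0) = -3 + a)
(p*(-112))*g(7 + 4, -6) = (140*(-112))*(-3 - 6) = -15680*(-9) = 141120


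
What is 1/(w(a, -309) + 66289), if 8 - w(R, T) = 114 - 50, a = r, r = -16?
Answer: 1/66233 ≈ 1.5098e-5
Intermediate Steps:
a = -16
w(R, T) = -56 (w(R, T) = 8 - (114 - 50) = 8 - 1*64 = 8 - 64 = -56)
1/(w(a, -309) + 66289) = 1/(-56 + 66289) = 1/66233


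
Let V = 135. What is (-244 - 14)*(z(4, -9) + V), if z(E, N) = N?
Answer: -32508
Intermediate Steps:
(-244 - 14)*(z(4, -9) + V) = (-244 - 14)*(-9 + 135) = -258*126 = -32508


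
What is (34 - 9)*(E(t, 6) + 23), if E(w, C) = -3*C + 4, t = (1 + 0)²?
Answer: 225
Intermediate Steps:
t = 1 (t = 1² = 1)
E(w, C) = 4 - 3*C
(34 - 9)*(E(t, 6) + 23) = (34 - 9)*((4 - 3*6) + 23) = 25*((4 - 18) + 23) = 25*(-14 + 23) = 25*9 = 225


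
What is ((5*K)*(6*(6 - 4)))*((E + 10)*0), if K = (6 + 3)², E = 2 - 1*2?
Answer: 0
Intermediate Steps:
E = 0 (E = 2 - 2 = 0)
K = 81 (K = 9² = 81)
((5*K)*(6*(6 - 4)))*((E + 10)*0) = ((5*81)*(6*(6 - 4)))*((0 + 10)*0) = (405*(6*2))*(10*0) = (405*12)*0 = 4860*0 = 0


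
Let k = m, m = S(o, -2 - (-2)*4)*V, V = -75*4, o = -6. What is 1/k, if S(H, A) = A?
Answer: -1/1800 ≈ -0.00055556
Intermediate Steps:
V = -300
m = -1800 (m = (-2 - (-2)*4)*(-300) = (-2 - 1*(-8))*(-300) = (-2 + 8)*(-300) = 6*(-300) = -1800)
k = -1800
1/k = 1/(-1800) = -1/1800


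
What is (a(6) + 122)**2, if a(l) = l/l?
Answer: 15129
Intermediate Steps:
a(l) = 1
(a(6) + 122)**2 = (1 + 122)**2 = 123**2 = 15129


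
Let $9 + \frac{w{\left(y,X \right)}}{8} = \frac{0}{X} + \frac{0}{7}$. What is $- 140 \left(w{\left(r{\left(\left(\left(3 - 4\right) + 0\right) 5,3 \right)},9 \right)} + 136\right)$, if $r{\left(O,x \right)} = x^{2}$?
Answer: $-8960$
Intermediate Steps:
$w{\left(y,X \right)} = -72$ ($w{\left(y,X \right)} = -72 + 8 \left(\frac{0}{X} + \frac{0}{7}\right) = -72 + 8 \left(0 + 0 \cdot \frac{1}{7}\right) = -72 + 8 \left(0 + 0\right) = -72 + 8 \cdot 0 = -72 + 0 = -72$)
$- 140 \left(w{\left(r{\left(\left(\left(3 - 4\right) + 0\right) 5,3 \right)},9 \right)} + 136\right) = - 140 \left(-72 + 136\right) = \left(-140\right) 64 = -8960$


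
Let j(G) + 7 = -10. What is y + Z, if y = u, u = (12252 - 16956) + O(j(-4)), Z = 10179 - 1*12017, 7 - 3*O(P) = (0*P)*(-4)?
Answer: -19619/3 ≈ -6539.7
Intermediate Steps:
j(G) = -17 (j(G) = -7 - 10 = -17)
O(P) = 7/3 (O(P) = 7/3 - 0*P*(-4)/3 = 7/3 - 0*(-4) = 7/3 - ⅓*0 = 7/3 + 0 = 7/3)
Z = -1838 (Z = 10179 - 12017 = -1838)
u = -14105/3 (u = (12252 - 16956) + 7/3 = -4704 + 7/3 = -14105/3 ≈ -4701.7)
y = -14105/3 ≈ -4701.7
y + Z = -14105/3 - 1838 = -19619/3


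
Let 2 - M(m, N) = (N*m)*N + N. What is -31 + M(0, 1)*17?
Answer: -14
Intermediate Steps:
M(m, N) = 2 - N - m*N**2 (M(m, N) = 2 - ((N*m)*N + N) = 2 - (m*N**2 + N) = 2 - (N + m*N**2) = 2 + (-N - m*N**2) = 2 - N - m*N**2)
-31 + M(0, 1)*17 = -31 + (2 - 1*1 - 1*0*1**2)*17 = -31 + (2 - 1 - 1*0*1)*17 = -31 + (2 - 1 + 0)*17 = -31 + 1*17 = -31 + 17 = -14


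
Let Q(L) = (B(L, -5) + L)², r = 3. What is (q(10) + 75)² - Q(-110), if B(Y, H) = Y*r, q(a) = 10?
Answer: -186375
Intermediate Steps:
B(Y, H) = 3*Y (B(Y, H) = Y*3 = 3*Y)
Q(L) = 16*L² (Q(L) = (3*L + L)² = (4*L)² = 16*L²)
(q(10) + 75)² - Q(-110) = (10 + 75)² - 16*(-110)² = 85² - 16*12100 = 7225 - 1*193600 = 7225 - 193600 = -186375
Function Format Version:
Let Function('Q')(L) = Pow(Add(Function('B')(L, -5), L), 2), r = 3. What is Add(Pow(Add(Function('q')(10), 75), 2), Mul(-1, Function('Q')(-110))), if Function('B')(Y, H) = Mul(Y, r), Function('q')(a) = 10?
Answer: -186375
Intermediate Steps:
Function('B')(Y, H) = Mul(3, Y) (Function('B')(Y, H) = Mul(Y, 3) = Mul(3, Y))
Function('Q')(L) = Mul(16, Pow(L, 2)) (Function('Q')(L) = Pow(Add(Mul(3, L), L), 2) = Pow(Mul(4, L), 2) = Mul(16, Pow(L, 2)))
Add(Pow(Add(Function('q')(10), 75), 2), Mul(-1, Function('Q')(-110))) = Add(Pow(Add(10, 75), 2), Mul(-1, Mul(16, Pow(-110, 2)))) = Add(Pow(85, 2), Mul(-1, Mul(16, 12100))) = Add(7225, Mul(-1, 193600)) = Add(7225, -193600) = -186375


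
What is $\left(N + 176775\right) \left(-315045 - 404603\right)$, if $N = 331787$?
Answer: $-365985626176$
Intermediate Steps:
$\left(N + 176775\right) \left(-315045 - 404603\right) = \left(331787 + 176775\right) \left(-315045 - 404603\right) = 508562 \left(-719648\right) = -365985626176$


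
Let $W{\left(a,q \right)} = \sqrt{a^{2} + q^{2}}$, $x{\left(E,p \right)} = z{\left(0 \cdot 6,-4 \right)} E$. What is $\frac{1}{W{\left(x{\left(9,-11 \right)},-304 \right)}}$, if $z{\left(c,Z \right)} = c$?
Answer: $\frac{1}{304} \approx 0.0032895$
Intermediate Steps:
$x{\left(E,p \right)} = 0$ ($x{\left(E,p \right)} = 0 \cdot 6 E = 0 E = 0$)
$\frac{1}{W{\left(x{\left(9,-11 \right)},-304 \right)}} = \frac{1}{\sqrt{0^{2} + \left(-304\right)^{2}}} = \frac{1}{\sqrt{0 + 92416}} = \frac{1}{\sqrt{92416}} = \frac{1}{304}$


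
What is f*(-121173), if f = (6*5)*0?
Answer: 0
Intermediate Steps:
f = 0 (f = 30*0 = 0)
f*(-121173) = 0*(-121173) = 0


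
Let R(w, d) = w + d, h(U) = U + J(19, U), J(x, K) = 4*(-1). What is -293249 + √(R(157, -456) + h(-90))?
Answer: -293249 + I*√393 ≈ -2.9325e+5 + 19.824*I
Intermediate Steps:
J(x, K) = -4
h(U) = -4 + U (h(U) = U - 4 = -4 + U)
R(w, d) = d + w
-293249 + √(R(157, -456) + h(-90)) = -293249 + √((-456 + 157) + (-4 - 90)) = -293249 + √(-299 - 94) = -293249 + √(-393) = -293249 + I*√393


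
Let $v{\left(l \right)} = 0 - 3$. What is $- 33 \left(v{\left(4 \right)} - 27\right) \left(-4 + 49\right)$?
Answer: $44550$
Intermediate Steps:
$v{\left(l \right)} = -3$ ($v{\left(l \right)} = 0 - 3 = -3$)
$- 33 \left(v{\left(4 \right)} - 27\right) \left(-4 + 49\right) = - 33 \left(-3 - 27\right) \left(-4 + 49\right) = - 33 \left(\left(-30\right) 45\right) = \left(-33\right) \left(-1350\right) = 44550$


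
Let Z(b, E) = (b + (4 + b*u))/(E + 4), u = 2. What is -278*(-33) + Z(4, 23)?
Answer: 247714/27 ≈ 9174.6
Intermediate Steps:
Z(b, E) = (4 + 3*b)/(4 + E) (Z(b, E) = (b + (4 + b*2))/(E + 4) = (b + (4 + 2*b))/(4 + E) = (4 + 3*b)/(4 + E))
-278*(-33) + Z(4, 23) = -278*(-33) + (4 + 3*4)/(4 + 23) = 9174 + (4 + 12)/27 = 9174 + (1/27)*16 = 9174 + 16/27 = 247714/27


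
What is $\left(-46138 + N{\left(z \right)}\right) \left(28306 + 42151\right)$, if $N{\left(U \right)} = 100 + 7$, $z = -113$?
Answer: $-3243206167$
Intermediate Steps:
$N{\left(U \right)} = 107$
$\left(-46138 + N{\left(z \right)}\right) \left(28306 + 42151\right) = \left(-46138 + 107\right) \left(28306 + 42151\right) = \left(-46031\right) 70457 = -3243206167$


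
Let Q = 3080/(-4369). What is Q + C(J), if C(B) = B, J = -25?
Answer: -112305/4369 ≈ -25.705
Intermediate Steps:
Q = -3080/4369 (Q = 3080*(-1/4369) = -3080/4369 ≈ -0.70497)
Q + C(J) = -3080/4369 - 25 = -112305/4369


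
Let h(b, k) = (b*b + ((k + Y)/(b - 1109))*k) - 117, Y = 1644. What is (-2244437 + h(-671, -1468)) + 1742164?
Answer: -23141713/445 ≈ -52004.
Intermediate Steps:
h(b, k) = -117 + b**2 + k*(1644 + k)/(-1109 + b) (h(b, k) = (b*b + ((k + 1644)/(b - 1109))*k) - 117 = (b**2 + ((1644 + k)/(-1109 + b))*k) - 117 = (b**2 + k*(1644 + k)/(-1109 + b)) - 117 = -117 + b**2 + k*(1644 + k)/(-1109 + b))
(-2244437 + h(-671, -1468)) + 1742164 = (-2244437 + (129753 + (-671)**3 + (-1468)**2 - 1109*(-671)**2 - 117*(-671) + 1644*(-1468))/(-1109 - 671)) + 1742164 = (-2244437 + (129753 - 302111711 + 2155024 - 1109*450241 + 78507 - 2413392)/(-1780)) + 1742164 = (-2244437 - (129753 - 302111711 + 2155024 - 499317269 + 78507 - 2413392)/1780) + 1742164 = (-2244437 - 1/1780*(-801479088)) + 1742164 = (-2244437 + 200369772/445) + 1742164 = -798404693/445 + 1742164 = -23141713/445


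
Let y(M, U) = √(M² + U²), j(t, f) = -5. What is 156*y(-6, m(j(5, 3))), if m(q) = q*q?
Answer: 156*√661 ≈ 4010.7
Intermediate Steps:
m(q) = q²
156*y(-6, m(j(5, 3))) = 156*√((-6)² + ((-5)²)²) = 156*√(36 + 25²) = 156*√(36 + 625) = 156*√661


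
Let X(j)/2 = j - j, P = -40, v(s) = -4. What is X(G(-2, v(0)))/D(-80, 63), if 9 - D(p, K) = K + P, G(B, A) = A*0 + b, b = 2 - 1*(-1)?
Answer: 0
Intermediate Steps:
b = 3 (b = 2 + 1 = 3)
G(B, A) = 3 (G(B, A) = A*0 + 3 = 0 + 3 = 3)
X(j) = 0 (X(j) = 2*(j - j) = 2*0 = 0)
D(p, K) = 49 - K (D(p, K) = 9 - (K - 40) = 9 - (-40 + K) = 9 + (40 - K) = 49 - K)
X(G(-2, v(0)))/D(-80, 63) = 0/(49 - 1*63) = 0/(49 - 63) = 0/(-14) = 0*(-1/14) = 0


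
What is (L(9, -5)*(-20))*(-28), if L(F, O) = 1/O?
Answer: -112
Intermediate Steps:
(L(9, -5)*(-20))*(-28) = (-20/(-5))*(-28) = -⅕*(-20)*(-28) = 4*(-28) = -112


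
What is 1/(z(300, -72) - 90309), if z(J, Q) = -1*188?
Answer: -1/90497 ≈ -1.1050e-5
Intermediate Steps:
z(J, Q) = -188
1/(z(300, -72) - 90309) = 1/(-188 - 90309) = 1/(-90497) = -1/90497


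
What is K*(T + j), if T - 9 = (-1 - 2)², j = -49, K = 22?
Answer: -682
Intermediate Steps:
T = 18 (T = 9 + (-1 - 2)² = 9 + (-3)² = 9 + 9 = 18)
K*(T + j) = 22*(18 - 49) = 22*(-31) = -682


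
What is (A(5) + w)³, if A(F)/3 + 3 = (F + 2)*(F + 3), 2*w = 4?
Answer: 4173281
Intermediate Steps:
w = 2 (w = (½)*4 = 2)
A(F) = -9 + 3*(2 + F)*(3 + F) (A(F) = -9 + 3*((F + 2)*(F + 3)) = -9 + 3*((2 + F)*(3 + F)) = -9 + 3*(2 + F)*(3 + F))
(A(5) + w)³ = ((9 + 3*5² + 15*5) + 2)³ = ((9 + 3*25 + 75) + 2)³ = ((9 + 75 + 75) + 2)³ = (159 + 2)³ = 161³ = 4173281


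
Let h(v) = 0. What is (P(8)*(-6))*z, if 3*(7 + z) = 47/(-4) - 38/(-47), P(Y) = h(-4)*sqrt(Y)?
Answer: 0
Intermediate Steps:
P(Y) = 0 (P(Y) = 0*sqrt(Y) = 0)
z = -6005/564 (z = -7 + (47/(-4) - 38/(-47))/3 = -7 + (47*(-1/4) - 38*(-1/47))/3 = -7 + (-47/4 + 38/47)/3 = -7 + (1/3)*(-2057/188) = -7 - 2057/564 = -6005/564 ≈ -10.647)
(P(8)*(-6))*z = (0*(-6))*(-6005/564) = 0*(-6005/564) = 0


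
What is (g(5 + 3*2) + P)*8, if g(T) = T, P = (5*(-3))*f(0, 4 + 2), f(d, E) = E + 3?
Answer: -992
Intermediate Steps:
f(d, E) = 3 + E
P = -135 (P = (5*(-3))*(3 + (4 + 2)) = -15*(3 + 6) = -15*9 = -135)
(g(5 + 3*2) + P)*8 = ((5 + 3*2) - 135)*8 = ((5 + 6) - 135)*8 = (11 - 135)*8 = -124*8 = -992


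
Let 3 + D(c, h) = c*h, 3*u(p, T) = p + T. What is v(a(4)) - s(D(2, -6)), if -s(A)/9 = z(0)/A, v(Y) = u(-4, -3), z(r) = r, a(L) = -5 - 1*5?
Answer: -7/3 ≈ -2.3333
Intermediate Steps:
u(p, T) = T/3 + p/3 (u(p, T) = (p + T)/3 = (T + p)/3 = T/3 + p/3)
a(L) = -10 (a(L) = -5 - 5 = -10)
D(c, h) = -3 + c*h
v(Y) = -7/3 (v(Y) = (1/3)*(-3) + (1/3)*(-4) = -1 - 4/3 = -7/3)
s(A) = 0 (s(A) = -0/A = -9*0 = 0)
v(a(4)) - s(D(2, -6)) = -7/3 - 1*0 = -7/3 + 0 = -7/3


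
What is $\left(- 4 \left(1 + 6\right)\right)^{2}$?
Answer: $784$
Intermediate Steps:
$\left(- 4 \left(1 + 6\right)\right)^{2} = \left(\left(-4\right) 7\right)^{2} = \left(-28\right)^{2} = 784$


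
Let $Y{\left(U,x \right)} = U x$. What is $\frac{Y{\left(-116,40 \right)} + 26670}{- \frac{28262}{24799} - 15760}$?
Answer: $- \frac{273160985}{195430251} \approx -1.3977$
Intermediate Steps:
$\frac{Y{\left(-116,40 \right)} + 26670}{- \frac{28262}{24799} - 15760} = \frac{\left(-116\right) 40 + 26670}{- \frac{28262}{24799} - 15760} = \frac{-4640 + 26670}{\left(-28262\right) \frac{1}{24799} - 15760} = \frac{22030}{- \frac{28262}{24799} - 15760} = \frac{22030}{- \frac{390860502}{24799}} = 22030 \left(- \frac{24799}{390860502}\right) = - \frac{273160985}{195430251}$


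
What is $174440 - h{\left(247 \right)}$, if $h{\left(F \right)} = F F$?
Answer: $113431$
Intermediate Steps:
$h{\left(F \right)} = F^{2}$
$174440 - h{\left(247 \right)} = 174440 - 247^{2} = 174440 - 61009 = 113431$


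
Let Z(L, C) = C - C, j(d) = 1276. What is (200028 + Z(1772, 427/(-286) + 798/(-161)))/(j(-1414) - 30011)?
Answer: -200028/28735 ≈ -6.9611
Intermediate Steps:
Z(L, C) = 0
(200028 + Z(1772, 427/(-286) + 798/(-161)))/(j(-1414) - 30011) = (200028 + 0)/(1276 - 30011) = 200028/(-28735) = 200028*(-1/28735) = -200028/28735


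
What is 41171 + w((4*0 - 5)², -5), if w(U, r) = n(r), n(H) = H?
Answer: 41166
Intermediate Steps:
w(U, r) = r
41171 + w((4*0 - 5)², -5) = 41171 - 5 = 41166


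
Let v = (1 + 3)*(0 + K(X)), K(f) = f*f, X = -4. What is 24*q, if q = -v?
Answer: -1536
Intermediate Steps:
K(f) = f**2
v = 64 (v = (1 + 3)*(0 + (-4)**2) = 4*(0 + 16) = 4*16 = 64)
q = -64 (q = -1*64 = -64)
24*q = 24*(-64) = -1536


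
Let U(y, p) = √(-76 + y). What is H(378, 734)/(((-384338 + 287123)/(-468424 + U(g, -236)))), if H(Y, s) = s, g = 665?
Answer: 343823216/97215 - 734*√589/97215 ≈ 3536.5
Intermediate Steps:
H(378, 734)/(((-384338 + 287123)/(-468424 + U(g, -236)))) = 734/(((-384338 + 287123)/(-468424 + √(-76 + 665)))) = 734/((-97215/(-468424 + √589))) = 734*(468424/97215 - √589/97215) = 343823216/97215 - 734*√589/97215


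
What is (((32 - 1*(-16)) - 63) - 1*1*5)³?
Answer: -8000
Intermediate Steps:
(((32 - 1*(-16)) - 63) - 1*1*5)³ = (((32 + 16) - 63) - 1*5)³ = ((48 - 63) - 5)³ = (-15 - 5)³ = (-20)³ = -8000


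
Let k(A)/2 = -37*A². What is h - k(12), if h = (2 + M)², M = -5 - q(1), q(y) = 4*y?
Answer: 10705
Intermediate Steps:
k(A) = -74*A² (k(A) = 2*(-37*A²) = -74*A²)
M = -9 (M = -5 - 4 = -9)
h = 49 (h = (2 - 9)² = (-7)² = 49)
h - k(12) = 49 - (-74)*12² = 49 - (-74)*144 = 49 - 1*(-10656) = 49 + 10656 = 10705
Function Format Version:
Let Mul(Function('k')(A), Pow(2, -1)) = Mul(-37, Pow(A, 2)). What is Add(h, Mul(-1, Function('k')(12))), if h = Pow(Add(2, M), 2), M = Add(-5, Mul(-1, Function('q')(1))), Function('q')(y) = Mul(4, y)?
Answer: 10705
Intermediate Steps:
Function('k')(A) = Mul(-74, Pow(A, 2)) (Function('k')(A) = Mul(2, Mul(-37, Pow(A, 2))) = Mul(-74, Pow(A, 2)))
M = -9 (M = Add(-5, Mul(-1, Mul(4, 1))) = Add(-5, Mul(-1, 4)) = Add(-5, -4) = -9)
h = 49 (h = Pow(Add(2, -9), 2) = Pow(-7, 2) = 49)
Add(h, Mul(-1, Function('k')(12))) = Add(49, Mul(-1, Mul(-74, Pow(12, 2)))) = Add(49, Mul(-1, Mul(-74, 144))) = Add(49, Mul(-1, -10656)) = Add(49, 10656) = 10705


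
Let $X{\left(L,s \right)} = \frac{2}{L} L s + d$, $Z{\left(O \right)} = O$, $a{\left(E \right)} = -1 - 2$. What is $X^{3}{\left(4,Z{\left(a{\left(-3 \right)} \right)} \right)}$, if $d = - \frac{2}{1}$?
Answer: $-512$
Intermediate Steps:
$a{\left(E \right)} = -3$
$d = -2$ ($d = \left(-2\right) 1 = -2$)
$X{\left(L,s \right)} = -2 + 2 s$ ($X{\left(L,s \right)} = \frac{2}{L} L s - 2 = 2 s - 2 = -2 + 2 s$)
$X^{3}{\left(4,Z{\left(a{\left(-3 \right)} \right)} \right)} = \left(-2 + 2 \left(-3\right)\right)^{3} = \left(-2 - 6\right)^{3} = \left(-8\right)^{3} = -512$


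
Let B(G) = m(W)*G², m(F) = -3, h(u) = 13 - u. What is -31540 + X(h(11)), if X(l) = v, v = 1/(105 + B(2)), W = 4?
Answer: -2933219/93 ≈ -31540.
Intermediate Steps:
B(G) = -3*G²
v = 1/93 (v = 1/(105 - 3*2²) = 1/(105 - 3*4) = 1/(105 - 12) = 1/93 ≈ 0.010753)
X(l) = 1/93
-31540 + X(h(11)) = -31540 + 1/93 = -2933219/93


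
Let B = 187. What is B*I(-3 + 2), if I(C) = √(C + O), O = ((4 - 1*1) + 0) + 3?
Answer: 187*√5 ≈ 418.14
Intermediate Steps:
O = 6 (O = ((4 - 1) + 0) + 3 = (3 + 0) + 3 = 3 + 3 = 6)
I(C) = √(6 + C) (I(C) = √(C + 6) = √(6 + C))
B*I(-3 + 2) = 187*√(6 + (-3 + 2)) = 187*√(6 - 1) = 187*√5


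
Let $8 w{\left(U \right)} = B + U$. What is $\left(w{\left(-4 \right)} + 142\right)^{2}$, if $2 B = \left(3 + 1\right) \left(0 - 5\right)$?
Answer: $\frac{314721}{16} \approx 19670.0$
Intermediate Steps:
$B = -10$ ($B = \frac{\left(3 + 1\right) \left(0 - 5\right)}{2} = \frac{4 \left(-5\right)}{2} = \frac{1}{2} \left(-20\right) = -10$)
$w{\left(U \right)} = - \frac{5}{4} + \frac{U}{8}$ ($w{\left(U \right)} = \frac{-10 + U}{8} = - \frac{5}{4} + \frac{U}{8}$)
$\left(w{\left(-4 \right)} + 142\right)^{2} = \left(\left(- \frac{5}{4} + \frac{1}{8} \left(-4\right)\right) + 142\right)^{2} = \left(\left(- \frac{5}{4} - \frac{1}{2}\right) + 142\right)^{2} = \left(- \frac{7}{4} + 142\right)^{2} = \left(\frac{561}{4}\right)^{2} = \frac{314721}{16}$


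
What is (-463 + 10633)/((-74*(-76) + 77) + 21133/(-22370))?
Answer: 227502900/127510237 ≈ 1.7842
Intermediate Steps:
(-463 + 10633)/((-74*(-76) + 77) + 21133/(-22370)) = 10170/((5624 + 77) + 21133*(-1/22370)) = 10170/(5701 - 21133/22370) = 10170/(127510237/22370) = 10170*(22370/127510237) = 227502900/127510237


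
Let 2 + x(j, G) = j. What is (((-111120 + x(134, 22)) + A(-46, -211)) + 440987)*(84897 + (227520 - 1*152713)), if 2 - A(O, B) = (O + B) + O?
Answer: 52750870016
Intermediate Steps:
x(j, G) = -2 + j
A(O, B) = 2 - B - 2*O (A(O, B) = 2 - ((O + B) + O) = 2 - ((B + O) + O) = 2 - (B + 2*O) = 2 + (-B - 2*O) = 2 - B - 2*O)
(((-111120 + x(134, 22)) + A(-46, -211)) + 440987)*(84897 + (227520 - 1*152713)) = (((-111120 + (-2 + 134)) + (2 - 1*(-211) - 2*(-46))) + 440987)*(84897 + (227520 - 1*152713)) = (((-111120 + 132) + (2 + 211 + 92)) + 440987)*(84897 + (227520 - 152713)) = ((-110988 + 305) + 440987)*(84897 + 74807) = (-110683 + 440987)*159704 = 330304*159704 = 52750870016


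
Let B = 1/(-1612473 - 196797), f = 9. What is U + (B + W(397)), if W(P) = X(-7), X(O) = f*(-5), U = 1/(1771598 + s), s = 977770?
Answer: -37307617966883/829058173560 ≈ -45.000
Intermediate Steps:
B = -1/1809270 (B = 1/(-1809270) = -1/1809270 ≈ -5.5271e-7)
U = 1/2749368 (U = 1/(1771598 + 977770) = 1/2749368 ≈ 3.6372e-7)
X(O) = -45 (X(O) = 9*(-5) = -45)
W(P) = -45
U + (B + W(397)) = 1/2749368 + (-1/1809270 - 45) = 1/2749368 - 81417151/1809270 = -37307617966883/829058173560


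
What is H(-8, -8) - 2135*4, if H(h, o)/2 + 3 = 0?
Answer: -8546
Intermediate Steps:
H(h, o) = -6 (H(h, o) = -6 + 2*0 = -6 + 0 = -6)
H(-8, -8) - 2135*4 = -6 - 2135*4 = -6 - 305*28 = -6 - 8540 = -8546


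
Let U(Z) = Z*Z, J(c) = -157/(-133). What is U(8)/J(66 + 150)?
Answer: 8512/157 ≈ 54.217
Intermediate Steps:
J(c) = 157/133 (J(c) = -157*(-1/133) = 157/133)
U(Z) = Z²
U(8)/J(66 + 150) = 8²/(157/133) = 64*(133/157) = 8512/157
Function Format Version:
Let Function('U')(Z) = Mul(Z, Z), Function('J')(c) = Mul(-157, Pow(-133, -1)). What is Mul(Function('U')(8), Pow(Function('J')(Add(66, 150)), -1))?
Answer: Rational(8512, 157) ≈ 54.217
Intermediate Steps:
Function('J')(c) = Rational(157, 133) (Function('J')(c) = Mul(-157, Rational(-1, 133)) = Rational(157, 133))
Function('U')(Z) = Pow(Z, 2)
Mul(Function('U')(8), Pow(Function('J')(Add(66, 150)), -1)) = Mul(Pow(8, 2), Pow(Rational(157, 133), -1)) = Mul(64, Rational(133, 157)) = Rational(8512, 157)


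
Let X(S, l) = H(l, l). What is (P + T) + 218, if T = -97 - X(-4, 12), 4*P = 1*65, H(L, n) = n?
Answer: 501/4 ≈ 125.25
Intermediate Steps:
X(S, l) = l
P = 65/4 (P = (1*65)/4 = (¼)*65 = 65/4 ≈ 16.250)
T = -109 (T = -97 - 1*12 = -97 - 12 = -109)
(P + T) + 218 = (65/4 - 109) + 218 = -371/4 + 218 = 501/4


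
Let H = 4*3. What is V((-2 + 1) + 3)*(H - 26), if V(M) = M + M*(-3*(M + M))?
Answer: 308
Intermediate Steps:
H = 12
V(M) = M - 6*M² (V(M) = M + M*(-6*M) = M - 6*M²)
V((-2 + 1) + 3)*(H - 26) = (((-2 + 1) + 3)*(1 - 6*((-2 + 1) + 3)))*(12 - 26) = ((-1 + 3)*(1 - 6*(-1 + 3)))*(-14) = (2*(1 - 6*2))*(-14) = (2*(1 - 12))*(-14) = (2*(-11))*(-14) = -22*(-14) = 308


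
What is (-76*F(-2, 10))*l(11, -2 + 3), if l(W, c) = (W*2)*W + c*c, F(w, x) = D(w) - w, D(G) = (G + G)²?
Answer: -332424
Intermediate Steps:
D(G) = 4*G² (D(G) = (2*G)² = 4*G²)
F(w, x) = -w + 4*w² (F(w, x) = 4*w² - w = -w + 4*w²)
l(W, c) = c² + 2*W² (l(W, c) = (2*W)*W + c² = 2*W² + c² = c² + 2*W²)
(-76*F(-2, 10))*l(11, -2 + 3) = (-(-152)*(-1 + 4*(-2)))*((-2 + 3)² + 2*11²) = (-(-152)*(-1 - 8))*(1² + 2*121) = (-(-152)*(-9))*(1 + 242) = -76*18*243 = -1368*243 = -332424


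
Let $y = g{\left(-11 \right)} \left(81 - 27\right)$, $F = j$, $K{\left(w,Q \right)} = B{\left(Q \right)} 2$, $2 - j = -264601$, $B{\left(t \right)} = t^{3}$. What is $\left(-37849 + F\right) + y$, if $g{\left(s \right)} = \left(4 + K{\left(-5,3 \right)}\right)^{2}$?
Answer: $408410$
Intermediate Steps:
$j = 264603$ ($j = 2 - -264601 = 2 + 264601 = 264603$)
$K{\left(w,Q \right)} = 2 Q^{3}$ ($K{\left(w,Q \right)} = Q^{3} \cdot 2 = 2 Q^{3}$)
$F = 264603$
$g{\left(s \right)} = 3364$ ($g{\left(s \right)} = \left(4 + 2 \cdot 3^{3}\right)^{2} = \left(4 + 2 \cdot 27\right)^{2} = \left(4 + 54\right)^{2} = 58^{2} = 3364$)
$y = 181656$ ($y = 3364 \left(81 - 27\right) = 3364 \cdot 54 = 181656$)
$\left(-37849 + F\right) + y = \left(-37849 + 264603\right) + 181656 = 226754 + 181656 = 408410$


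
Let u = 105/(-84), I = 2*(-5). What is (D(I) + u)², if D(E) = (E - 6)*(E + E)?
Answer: 1625625/16 ≈ 1.0160e+5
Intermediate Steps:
I = -10
D(E) = 2*E*(-6 + E) (D(E) = (-6 + E)*(2*E) = 2*E*(-6 + E))
u = -5/4 (u = 105*(-1/84) = -5/4 ≈ -1.2500)
(D(I) + u)² = (2*(-10)*(-6 - 10) - 5/4)² = (2*(-10)*(-16) - 5/4)² = (320 - 5/4)² = (1275/4)² = 1625625/16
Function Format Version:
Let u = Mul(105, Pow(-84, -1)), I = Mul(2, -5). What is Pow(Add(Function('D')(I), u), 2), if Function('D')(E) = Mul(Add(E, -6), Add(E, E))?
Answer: Rational(1625625, 16) ≈ 1.0160e+5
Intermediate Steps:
I = -10
Function('D')(E) = Mul(2, E, Add(-6, E)) (Function('D')(E) = Mul(Add(-6, E), Mul(2, E)) = Mul(2, E, Add(-6, E)))
u = Rational(-5, 4) (u = Mul(105, Rational(-1, 84)) = Rational(-5, 4) ≈ -1.2500)
Pow(Add(Function('D')(I), u), 2) = Pow(Add(Mul(2, -10, Add(-6, -10)), Rational(-5, 4)), 2) = Pow(Add(Mul(2, -10, -16), Rational(-5, 4)), 2) = Pow(Add(320, Rational(-5, 4)), 2) = Pow(Rational(1275, 4), 2) = Rational(1625625, 16)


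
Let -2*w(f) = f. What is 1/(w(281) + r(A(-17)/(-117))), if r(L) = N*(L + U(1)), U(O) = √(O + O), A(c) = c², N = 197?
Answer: -34337862/17283456841 - 10786932*√2/17283456841 ≈ -0.0028694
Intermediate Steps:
w(f) = -f/2
U(O) = √2*√O (U(O) = √(2*O) = √2*√O)
r(L) = 197*L + 197*√2 (r(L) = 197*(L + √2*√1) = 197*(L + √2*1) = 197*(L + √2) = 197*L + 197*√2)
1/(w(281) + r(A(-17)/(-117))) = 1/(-½*281 + (197*((-17)²/(-117)) + 197*√2)) = 1/(-281/2 + (197*(289*(-1/117)) + 197*√2)) = 1/(-281/2 + (197*(-289/117) + 197*√2)) = 1/(-281/2 + (-56933/117 + 197*√2)) = 1/(-146743/234 + 197*√2)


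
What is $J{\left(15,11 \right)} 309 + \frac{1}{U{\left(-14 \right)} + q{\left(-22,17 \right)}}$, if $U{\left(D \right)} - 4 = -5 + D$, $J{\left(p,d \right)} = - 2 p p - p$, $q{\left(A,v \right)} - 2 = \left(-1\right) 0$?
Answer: $- \frac{1867906}{13} \approx -1.4369 \cdot 10^{5}$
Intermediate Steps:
$q{\left(A,v \right)} = 2$ ($q{\left(A,v \right)} = 2 - 0 = 2 + 0 = 2$)
$J{\left(p,d \right)} = - p - 2 p^{2}$ ($J{\left(p,d \right)} = - 2 p^{2} - p = - p - 2 p^{2}$)
$U{\left(D \right)} = -1 + D$ ($U{\left(D \right)} = 4 + \left(-5 + D\right) = -1 + D$)
$J{\left(15,11 \right)} 309 + \frac{1}{U{\left(-14 \right)} + q{\left(-22,17 \right)}} = \left(-1\right) 15 \left(1 + 2 \cdot 15\right) 309 + \frac{1}{\left(-1 - 14\right) + 2} = \left(-1\right) 15 \left(1 + 30\right) 309 + \frac{1}{-15 + 2} = \left(-1\right) 15 \cdot 31 \cdot 309 + \frac{1}{-13} = \left(-465\right) 309 - \frac{1}{13} = -143685 - \frac{1}{13} = - \frac{1867906}{13}$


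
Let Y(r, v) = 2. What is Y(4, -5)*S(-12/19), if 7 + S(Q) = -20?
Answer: -54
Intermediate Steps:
S(Q) = -27 (S(Q) = -7 - 20 = -27)
Y(4, -5)*S(-12/19) = 2*(-27) = -54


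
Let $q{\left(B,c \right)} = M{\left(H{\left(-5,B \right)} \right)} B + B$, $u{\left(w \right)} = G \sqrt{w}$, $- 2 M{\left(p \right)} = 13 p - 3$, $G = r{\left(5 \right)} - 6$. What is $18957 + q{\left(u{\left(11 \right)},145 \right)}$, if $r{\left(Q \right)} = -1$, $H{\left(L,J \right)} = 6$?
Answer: $18957 + \frac{511 \sqrt{11}}{2} \approx 19804.0$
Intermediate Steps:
$G = -7$ ($G = -1 - 6 = -7$)
$M{\left(p \right)} = \frac{3}{2} - \frac{13 p}{2}$ ($M{\left(p \right)} = - \frac{13 p - 3}{2} = - \frac{-3 + 13 p}{2} = \frac{3}{2} - \frac{13 p}{2}$)
$u{\left(w \right)} = - 7 \sqrt{w}$
$q{\left(B,c \right)} = - \frac{73 B}{2}$ ($q{\left(B,c \right)} = \left(\frac{3}{2} - 39\right) B + B = - \frac{75 B}{2} + B = - \frac{73 B}{2}$)
$18957 + q{\left(u{\left(11 \right)},145 \right)} = 18957 - \frac{73 \left(- 7 \sqrt{11}\right)}{2} = 18957 + \frac{511 \sqrt{11}}{2}$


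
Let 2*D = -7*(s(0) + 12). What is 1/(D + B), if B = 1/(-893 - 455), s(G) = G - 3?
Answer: -1348/42463 ≈ -0.031745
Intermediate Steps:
s(G) = -3 + G
D = -63/2 (D = (-7*((-3 + 0) + 12))/2 = (-7*(-3 + 12))/2 = (-7*9)/2 = (½)*(-63) = -63/2 ≈ -31.500)
B = -1/1348 (B = 1/(-1348) = -1/1348 ≈ -0.00074184)
1/(D + B) = 1/(-63/2 - 1/1348) = 1/(-42463/1348) = -1348/42463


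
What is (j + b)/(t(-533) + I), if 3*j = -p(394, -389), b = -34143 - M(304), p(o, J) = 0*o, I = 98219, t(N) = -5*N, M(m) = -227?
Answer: -8479/25221 ≈ -0.33619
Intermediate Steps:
p(o, J) = 0
b = -33916 (b = -34143 - 1*(-227) = -34143 + 227 = -33916)
j = 0 (j = (-1*0)/3 = (⅓)*0 = 0)
(j + b)/(t(-533) + I) = (0 - 33916)/(-5*(-533) + 98219) = -33916/(2665 + 98219) = -33916/100884 = -33916*1/100884 = -8479/25221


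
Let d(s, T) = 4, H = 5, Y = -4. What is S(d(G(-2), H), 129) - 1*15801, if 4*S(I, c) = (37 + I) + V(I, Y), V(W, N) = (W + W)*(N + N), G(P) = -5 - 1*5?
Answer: -63227/4 ≈ -15807.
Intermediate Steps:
G(P) = -10 (G(P) = -5 - 5 = -10)
V(W, N) = 4*N*W (V(W, N) = (2*W)*(2*N) = 4*N*W)
S(I, c) = 37/4 - 15*I/4 (S(I, c) = ((37 + I) + 4*(-4)*I)/4 = ((37 + I) - 16*I)/4 = (37 - 15*I)/4 = 37/4 - 15*I/4)
S(d(G(-2), H), 129) - 1*15801 = (37/4 - 15/4*4) - 1*15801 = (37/4 - 15) - 15801 = -23/4 - 15801 = -63227/4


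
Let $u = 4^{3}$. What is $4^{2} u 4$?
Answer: $4096$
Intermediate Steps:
$u = 64$
$4^{2} u 4 = 4^{2} \cdot 64 \cdot 4 = 16 \cdot 64 \cdot 4 = 1024 \cdot 4 = 4096$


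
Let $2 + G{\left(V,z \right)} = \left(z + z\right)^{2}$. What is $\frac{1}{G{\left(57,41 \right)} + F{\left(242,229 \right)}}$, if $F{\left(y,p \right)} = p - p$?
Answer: $\frac{1}{6722} \approx 0.00014877$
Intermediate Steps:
$F{\left(y,p \right)} = 0$
$G{\left(V,z \right)} = -2 + 4 z^{2}$ ($G{\left(V,z \right)} = -2 + \left(z + z\right)^{2} = -2 + \left(2 z\right)^{2} = -2 + 4 z^{2}$)
$\frac{1}{G{\left(57,41 \right)} + F{\left(242,229 \right)}} = \frac{1}{\left(-2 + 4 \cdot 41^{2}\right) + 0} = \frac{1}{\left(-2 + 4 \cdot 1681\right) + 0} = \frac{1}{\left(-2 + 6724\right) + 0} = \frac{1}{6722 + 0} = \frac{1}{6722}$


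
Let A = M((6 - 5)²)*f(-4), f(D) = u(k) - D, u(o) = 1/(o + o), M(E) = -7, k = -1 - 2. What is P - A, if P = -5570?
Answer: -33259/6 ≈ -5543.2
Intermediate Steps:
k = -3
u(o) = 1/(2*o)
f(D) = -⅙ - D (f(D) = (½)/(-3) - D = (½)*(-⅓) - D = -⅙ - D)
A = -161/6 (A = -7*(-⅙ - 1*(-4)) = -7*(-⅙ + 4) = -7*23/6 = -161/6 ≈ -26.833)
P - A = -5570 - 1*(-161/6) = -5570 + 161/6 = -33259/6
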